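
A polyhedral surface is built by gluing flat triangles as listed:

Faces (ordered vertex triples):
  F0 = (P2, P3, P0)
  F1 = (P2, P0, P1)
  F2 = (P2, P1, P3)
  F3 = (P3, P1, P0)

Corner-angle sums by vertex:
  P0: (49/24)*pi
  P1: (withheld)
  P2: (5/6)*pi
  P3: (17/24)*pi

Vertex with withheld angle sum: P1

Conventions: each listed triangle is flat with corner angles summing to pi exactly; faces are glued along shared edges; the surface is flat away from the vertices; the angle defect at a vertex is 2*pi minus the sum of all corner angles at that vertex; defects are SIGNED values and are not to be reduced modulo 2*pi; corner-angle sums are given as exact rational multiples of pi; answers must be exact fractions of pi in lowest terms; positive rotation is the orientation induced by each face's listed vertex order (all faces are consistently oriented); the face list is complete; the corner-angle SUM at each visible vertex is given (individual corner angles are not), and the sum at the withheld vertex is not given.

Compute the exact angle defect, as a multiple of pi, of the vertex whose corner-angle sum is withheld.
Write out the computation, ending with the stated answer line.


V = 4, E = 6, F = 4; chi = V - E + F = 2
Gauss-Bonnet: total defect = 2*pi*chi = 4*pi; visible defects sum to (29/12)*pi

Answer: defect(P1) = (19/12)*pi


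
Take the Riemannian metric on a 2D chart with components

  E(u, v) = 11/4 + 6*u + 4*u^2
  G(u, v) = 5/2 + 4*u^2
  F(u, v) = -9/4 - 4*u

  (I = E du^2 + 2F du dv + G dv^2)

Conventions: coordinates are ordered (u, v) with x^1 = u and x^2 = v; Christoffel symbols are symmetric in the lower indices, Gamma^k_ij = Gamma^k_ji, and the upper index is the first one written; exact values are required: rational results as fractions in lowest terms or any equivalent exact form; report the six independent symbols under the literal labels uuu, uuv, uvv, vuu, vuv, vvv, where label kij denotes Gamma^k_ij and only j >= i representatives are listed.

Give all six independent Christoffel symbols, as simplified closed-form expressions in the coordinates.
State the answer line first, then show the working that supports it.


Answer: Gamma_uuu = (256*u^3 + 192*u^2 - 96*u - 24)/(256*u^4 + 384*u^3 + 80*u^2 - 48*u + 29), Gamma_uuv = (256*u^2 + 144*u)/(256*u^4 + 384*u^3 + 80*u^2 - 48*u + 29), Gamma_uvv = (-256*u^3 - 160*u)/(256*u^4 + 384*u^3 + 80*u^2 - 48*u + 29), Gamma_vuu = (-48*u - 68)/(256*u^4 + 384*u^3 + 80*u^2 - 48*u + 29), Gamma_vuv = (256*u^3 + 384*u^2 + 176*u)/(256*u^4 + 384*u^3 + 80*u^2 - 48*u + 29), Gamma_vvv = (-256*u^2 - 144*u)/(256*u^4 + 384*u^3 + 80*u^2 - 48*u + 29)

E = 11/4 + 6*u + 4*u^2; F = -9/4 - 4*u; G = 5/2 + 4*u^2
Gamma^k_ij = (1/2) g^{kl} (d_i g_jl + d_j g_il - d_l g_ij), with g^inv = (1/(EG-F^2)) [[G, -F], [-F, E]]
first partials: E_u = 6 + 8*u, E_v = 0, F_u = -4, F_v = 0, G_u = 8*u, G_v = 0
D = EG - F^2 = 29/16 - 3*u + 5*u^2 + 24*u^3 + 16*u^4
expanded: Gamma^u_uu = (G E_u - 2F F_u + F E_v)/(2D), Gamma^u_uv = (G E_v - F G_u)/(2D), Gamma^u_vv = (2G F_v - G G_u - F G_v)/(2D), Gamma^v_uu = (2E F_u - E E_v - F E_u)/(2D), Gamma^v_uv = (E G_u - F E_v)/(2D), Gamma^v_vv = (E G_v - 2F F_v + F G_u)/(2D); substitute and cancel common factors


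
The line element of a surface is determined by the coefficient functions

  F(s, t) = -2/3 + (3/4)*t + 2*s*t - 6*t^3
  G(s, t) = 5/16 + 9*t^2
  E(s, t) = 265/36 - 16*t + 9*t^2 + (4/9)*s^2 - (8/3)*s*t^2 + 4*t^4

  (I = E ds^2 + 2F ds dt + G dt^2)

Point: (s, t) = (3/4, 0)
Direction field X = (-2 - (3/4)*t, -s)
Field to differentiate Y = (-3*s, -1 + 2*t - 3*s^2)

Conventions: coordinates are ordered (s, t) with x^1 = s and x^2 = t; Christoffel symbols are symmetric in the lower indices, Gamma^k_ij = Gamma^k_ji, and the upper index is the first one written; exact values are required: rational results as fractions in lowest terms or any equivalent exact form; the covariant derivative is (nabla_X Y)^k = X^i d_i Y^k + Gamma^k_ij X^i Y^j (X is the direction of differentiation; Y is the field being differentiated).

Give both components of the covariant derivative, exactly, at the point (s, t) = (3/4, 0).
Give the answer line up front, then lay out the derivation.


Answer: (nabla_X Y)^s = 731157/71296, (nabla_X Y)^t = 293601/2228

E = 137/18, F = -2/3, G = 5/16 at the point
E_s = 2/3, E_t = -16, F_s = 0, F_t = 9/4, G_s = 0, G_t = 0
EG - F^2 = 557/288;  g^inv = (288/557) * [[5/16, 2/3], [2/3, 137/18]]
first-kind symbols [ij,l] = (1/2)(d_i g_jl + d_j g_il - d_l g_ij): [ss,s] = E_s/2 = 1/3, [ss,t] = F_s - E_t/2 = 8, [st,s] = E_t/2 = -8, [st,t] = G_s/2 = 0, [tt,s] = F_t - G_s/2 = 9/4, [tt,t] = G_t/2 = 0
Gamma^s_ij = (G*[ij,s] - F*[ij,t])/(EG - F^2), Gamma^t_ij = (E*[ij,t] - F*[ij,s])/(EG - F^2)
Gamma_sss = 1566/557, Gamma_sst = -720/557, Gamma_stt = 405/1114, Gamma_tss = 17600/557, Gamma_tst = -1536/557, Gamma_ttt = 432/557
X = (-2, -3/4), Y = (-9/4, -43/16) at the point


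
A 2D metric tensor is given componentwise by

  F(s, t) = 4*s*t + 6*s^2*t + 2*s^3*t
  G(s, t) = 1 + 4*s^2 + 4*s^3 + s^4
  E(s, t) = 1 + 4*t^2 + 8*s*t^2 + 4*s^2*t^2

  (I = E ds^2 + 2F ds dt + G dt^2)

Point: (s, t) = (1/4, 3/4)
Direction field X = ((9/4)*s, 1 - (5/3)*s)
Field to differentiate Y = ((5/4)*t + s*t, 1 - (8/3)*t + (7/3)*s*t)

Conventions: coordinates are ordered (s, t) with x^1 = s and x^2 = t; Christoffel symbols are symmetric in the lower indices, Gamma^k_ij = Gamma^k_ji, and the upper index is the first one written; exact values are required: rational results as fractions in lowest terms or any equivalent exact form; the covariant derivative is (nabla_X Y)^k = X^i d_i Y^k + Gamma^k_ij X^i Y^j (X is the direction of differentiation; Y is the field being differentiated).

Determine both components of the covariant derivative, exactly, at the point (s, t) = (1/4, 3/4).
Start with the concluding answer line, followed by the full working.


Answer: (nabla_X Y)^s = 157931/79168, (nabla_X Y)^t = -15319/712512

E = 289/64, F = 135/128, G = 337/256 at the point
E_s = 45/8, E_t = 75/8, F_s = 177/32, F_t = 45/32, G_s = 45/16, G_t = 0
EG - F^2 = 1237/256;  g^inv = (256/1237) * [[337/256, -135/128], [-135/128, 289/64]]
first-kind symbols [ij,l] = (1/2)(d_i g_jl + d_j g_il - d_l g_ij): [ss,s] = E_s/2 = 45/16, [ss,t] = F_s - E_t/2 = 27/32, [st,s] = E_t/2 = 75/16, [st,t] = G_s/2 = 45/32, [tt,s] = F_t - G_s/2 = 0, [tt,t] = G_t/2 = 0
Gamma^s_ij = (G*[ij,s] - F*[ij,t])/(EG - F^2), Gamma^t_ij = (E*[ij,t] - F*[ij,s])/(EG - F^2)
Gamma_sss = 720/1237, Gamma_sst = 1200/1237, Gamma_stt = 0, Gamma_tss = 216/1237, Gamma_tst = 360/1237, Gamma_ttt = 0
X = (9/16, 7/12), Y = (9/8, -9/16) at the point


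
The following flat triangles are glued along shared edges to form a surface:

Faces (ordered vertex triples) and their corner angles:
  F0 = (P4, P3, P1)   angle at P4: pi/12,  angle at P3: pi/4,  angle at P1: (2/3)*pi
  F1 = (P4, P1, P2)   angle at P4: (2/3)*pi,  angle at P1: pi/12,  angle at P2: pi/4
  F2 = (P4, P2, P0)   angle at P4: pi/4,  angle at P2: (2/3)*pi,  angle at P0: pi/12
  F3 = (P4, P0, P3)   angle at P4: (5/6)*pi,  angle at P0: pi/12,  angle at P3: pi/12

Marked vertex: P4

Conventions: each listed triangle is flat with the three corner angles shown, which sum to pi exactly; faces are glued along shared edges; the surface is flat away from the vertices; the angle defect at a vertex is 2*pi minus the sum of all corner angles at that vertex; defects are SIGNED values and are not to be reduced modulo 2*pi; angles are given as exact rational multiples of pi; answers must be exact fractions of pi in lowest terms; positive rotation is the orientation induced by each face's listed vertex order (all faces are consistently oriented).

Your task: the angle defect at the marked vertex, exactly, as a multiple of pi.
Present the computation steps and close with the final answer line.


Sum of corner angles at P4: (11/6)*pi
defect = 2*pi - (11/6)*pi

Answer: defect(P4) = pi/6


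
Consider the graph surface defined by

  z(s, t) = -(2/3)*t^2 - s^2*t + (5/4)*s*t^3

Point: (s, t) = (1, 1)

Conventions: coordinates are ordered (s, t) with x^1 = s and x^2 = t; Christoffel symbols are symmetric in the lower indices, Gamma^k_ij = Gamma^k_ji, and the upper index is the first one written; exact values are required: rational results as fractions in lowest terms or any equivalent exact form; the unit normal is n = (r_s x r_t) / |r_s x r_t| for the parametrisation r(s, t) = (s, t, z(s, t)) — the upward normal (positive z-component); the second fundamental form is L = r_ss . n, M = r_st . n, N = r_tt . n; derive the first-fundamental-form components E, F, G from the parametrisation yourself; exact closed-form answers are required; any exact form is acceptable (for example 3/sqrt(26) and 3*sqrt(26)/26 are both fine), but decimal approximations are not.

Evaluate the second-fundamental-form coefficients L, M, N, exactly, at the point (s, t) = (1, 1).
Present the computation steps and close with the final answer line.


z_s = -3/4, z_t = 17/12, z_ss = -2, z_st = 7/4, z_tt = 37/6
E = 25/16, F = -17/16, G = 433/144; answer radicand W^2 = 257/72
unnormalised second-form numerators: l = -2, m = 7/4, n = 37/6; L = l/sqrt(257/72), and similarly M = m/sqrt(W^2), N = n/sqrt(W^2)

Answer: L = -12*sqrt(514)/257, M = 21*sqrt(514)/514, N = 37*sqrt(514)/257


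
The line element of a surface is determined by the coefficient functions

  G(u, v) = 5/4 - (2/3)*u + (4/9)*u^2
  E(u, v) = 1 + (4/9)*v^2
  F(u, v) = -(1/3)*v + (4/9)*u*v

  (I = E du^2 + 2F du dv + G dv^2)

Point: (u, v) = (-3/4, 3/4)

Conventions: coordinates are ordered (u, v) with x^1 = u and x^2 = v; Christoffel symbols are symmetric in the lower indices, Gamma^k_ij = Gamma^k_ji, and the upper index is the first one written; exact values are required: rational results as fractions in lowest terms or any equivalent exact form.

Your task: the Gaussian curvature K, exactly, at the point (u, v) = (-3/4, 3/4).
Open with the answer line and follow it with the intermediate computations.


Answer: K = -64/729

E = 5/4, F = -1/2, G = 2, EG - F^2 = 9/4 at the point
E_u = 0, E_v = 2/3, F_u = 1/3, F_v = -2/3, G_u = -4/3, G_v = 0
E_vv = 8/9, F_uv = 4/9, G_uu = 8/9
By Brioschi, K is (det M1 - det M2) divided by (EG - F^2) squared.
M1 = [[-E_vv/2 + F_uv - G_uu/2, E_u/2, F_u - E_v/2], [F_v - G_u/2, E, F], [G_v/2, F, G]] = [[-4/9, 0, 0], [0, 5/4, -1/2], [0, -1/2, 2]]; det M1 = -1
M2 = [[0, E_v/2, G_u/2], [E_v/2, E, F], [G_u/2, F, G]] = [[0, 1/3, -2/3], [1/3, 5/4, -1/2], [-2/3, -1/2, 2]]; det M2 = -5/9
det M1 - det M2 = -4/9; K = -4/9 / (9/4)^2 = -64/729


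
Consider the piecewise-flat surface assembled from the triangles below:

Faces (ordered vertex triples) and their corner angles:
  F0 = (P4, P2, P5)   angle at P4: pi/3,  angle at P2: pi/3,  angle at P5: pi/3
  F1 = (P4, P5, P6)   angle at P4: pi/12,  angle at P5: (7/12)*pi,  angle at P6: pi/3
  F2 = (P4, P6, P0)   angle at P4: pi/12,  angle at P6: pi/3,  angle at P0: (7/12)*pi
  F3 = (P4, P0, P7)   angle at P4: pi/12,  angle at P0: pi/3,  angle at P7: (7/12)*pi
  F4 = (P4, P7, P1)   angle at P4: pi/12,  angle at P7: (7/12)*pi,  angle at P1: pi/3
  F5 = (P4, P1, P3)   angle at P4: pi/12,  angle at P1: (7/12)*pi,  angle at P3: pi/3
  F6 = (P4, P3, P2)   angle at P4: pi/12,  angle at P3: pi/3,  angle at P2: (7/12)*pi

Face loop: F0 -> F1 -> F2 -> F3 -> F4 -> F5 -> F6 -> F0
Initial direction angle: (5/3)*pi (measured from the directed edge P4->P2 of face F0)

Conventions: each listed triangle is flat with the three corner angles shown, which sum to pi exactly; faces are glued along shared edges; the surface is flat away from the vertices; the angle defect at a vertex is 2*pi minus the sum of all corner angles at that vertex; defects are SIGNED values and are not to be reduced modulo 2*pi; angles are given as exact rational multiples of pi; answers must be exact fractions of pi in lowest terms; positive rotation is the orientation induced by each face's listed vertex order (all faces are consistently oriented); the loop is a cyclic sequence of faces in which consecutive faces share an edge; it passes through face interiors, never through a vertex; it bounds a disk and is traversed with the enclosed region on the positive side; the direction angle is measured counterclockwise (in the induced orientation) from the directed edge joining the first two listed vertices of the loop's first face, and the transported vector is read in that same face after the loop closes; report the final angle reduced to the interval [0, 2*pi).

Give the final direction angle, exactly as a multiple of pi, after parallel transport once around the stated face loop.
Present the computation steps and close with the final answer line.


enclosed vertex P4: corner angles sum to (5/6)*pi, defect = 2*pi - (5/6)*pi = (7/6)*pi
the final direction is the initial angle plus the enclosed defects, taken mod 2*pi in the induced orientation
final angle = (5/3)*pi + (7/6)*pi = (5/6)*pi (mod 2*pi)

Answer: final direction angle = (5/6)*pi


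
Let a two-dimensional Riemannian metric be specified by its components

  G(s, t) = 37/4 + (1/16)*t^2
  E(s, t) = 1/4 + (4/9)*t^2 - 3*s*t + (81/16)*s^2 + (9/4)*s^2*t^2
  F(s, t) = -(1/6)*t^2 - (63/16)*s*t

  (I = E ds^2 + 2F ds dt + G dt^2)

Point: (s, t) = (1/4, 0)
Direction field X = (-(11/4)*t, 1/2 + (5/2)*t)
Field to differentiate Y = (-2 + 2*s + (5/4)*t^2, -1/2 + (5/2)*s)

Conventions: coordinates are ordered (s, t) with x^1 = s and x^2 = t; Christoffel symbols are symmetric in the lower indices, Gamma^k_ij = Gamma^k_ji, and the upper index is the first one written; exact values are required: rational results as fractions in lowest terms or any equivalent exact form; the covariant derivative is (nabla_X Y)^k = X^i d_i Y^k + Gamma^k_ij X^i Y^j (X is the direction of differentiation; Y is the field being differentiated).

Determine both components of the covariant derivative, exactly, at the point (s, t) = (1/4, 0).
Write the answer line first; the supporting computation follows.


Answer: (nabla_X Y)^s = 45/116, (nabla_X Y)^t = 0

E = 145/256, F = 0, G = 37/4 at the point
E_s = 81/32, E_t = -3/4, F_s = 0, F_t = -63/64, G_s = 0, G_t = 0
EG - F^2 = 5365/1024;  g^inv = (1024/5365) * [[37/4, 0], [0, 145/256]]
first-kind symbols [ij,l] = (1/2)(d_i g_jl + d_j g_il - d_l g_ij): [ss,s] = E_s/2 = 81/64, [ss,t] = F_s - E_t/2 = 3/8, [st,s] = E_t/2 = -3/8, [st,t] = G_s/2 = 0, [tt,s] = F_t - G_s/2 = -63/64, [tt,t] = G_t/2 = 0
Gamma^s_ij = (G*[ij,s] - F*[ij,t])/(EG - F^2), Gamma^t_ij = (E*[ij,t] - F*[ij,s])/(EG - F^2)
Gamma_sss = 324/145, Gamma_sst = -96/145, Gamma_stt = -252/145, Gamma_tss = 3/74, Gamma_tst = 0, Gamma_ttt = 0
X = (0, 1/2), Y = (-3/2, 1/8) at the point


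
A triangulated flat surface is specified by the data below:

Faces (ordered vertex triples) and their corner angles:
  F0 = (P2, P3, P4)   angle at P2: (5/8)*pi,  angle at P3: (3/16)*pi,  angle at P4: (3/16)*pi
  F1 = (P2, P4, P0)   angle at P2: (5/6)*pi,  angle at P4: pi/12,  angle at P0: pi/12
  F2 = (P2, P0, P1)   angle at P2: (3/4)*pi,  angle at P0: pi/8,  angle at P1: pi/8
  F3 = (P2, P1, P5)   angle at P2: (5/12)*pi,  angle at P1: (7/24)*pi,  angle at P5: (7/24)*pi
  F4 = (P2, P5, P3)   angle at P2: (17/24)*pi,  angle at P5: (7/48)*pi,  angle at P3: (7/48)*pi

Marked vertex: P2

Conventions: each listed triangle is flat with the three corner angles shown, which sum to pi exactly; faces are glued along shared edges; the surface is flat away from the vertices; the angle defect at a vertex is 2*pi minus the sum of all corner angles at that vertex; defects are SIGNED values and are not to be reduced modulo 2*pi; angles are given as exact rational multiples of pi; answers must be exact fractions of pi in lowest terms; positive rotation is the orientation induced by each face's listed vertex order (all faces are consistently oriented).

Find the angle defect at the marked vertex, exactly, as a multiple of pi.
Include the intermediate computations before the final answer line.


Sum of corner angles at P2: (10/3)*pi
defect = 2*pi - (10/3)*pi

Answer: defect(P2) = (-4/3)*pi


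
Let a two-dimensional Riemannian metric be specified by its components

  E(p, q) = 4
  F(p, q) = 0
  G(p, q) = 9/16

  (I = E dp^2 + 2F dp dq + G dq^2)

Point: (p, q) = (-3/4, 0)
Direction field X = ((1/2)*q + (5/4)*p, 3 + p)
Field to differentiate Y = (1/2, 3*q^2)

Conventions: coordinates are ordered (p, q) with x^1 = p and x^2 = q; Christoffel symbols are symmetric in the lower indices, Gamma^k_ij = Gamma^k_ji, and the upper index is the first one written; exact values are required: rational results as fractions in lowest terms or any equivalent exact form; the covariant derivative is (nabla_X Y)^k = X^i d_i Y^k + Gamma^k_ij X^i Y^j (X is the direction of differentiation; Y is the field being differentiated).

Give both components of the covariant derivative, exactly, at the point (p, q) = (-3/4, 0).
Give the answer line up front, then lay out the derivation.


Answer: (nabla_X Y)^p = 0, (nabla_X Y)^q = 0

E = 4, F = 0, G = 9/16 at the point
E_p = 0, E_q = 0, F_p = 0, F_q = 0, G_p = 0, G_q = 0
EG - F^2 = 9/4;  g^inv = (4/9) * [[9/16, 0], [0, 4]]
first-kind symbols [ij,l] = (1/2)(d_i g_jl + d_j g_il - d_l g_ij): [pp,p] = E_p/2 = 0, [pp,q] = F_p - E_q/2 = 0, [pq,p] = E_q/2 = 0, [pq,q] = G_p/2 = 0, [qq,p] = F_q - G_p/2 = 0, [qq,q] = G_q/2 = 0
Gamma^p_ij = (G*[ij,p] - F*[ij,q])/(EG - F^2), Gamma^q_ij = (E*[ij,q] - F*[ij,p])/(EG - F^2)
Gamma_ppp = 0, Gamma_ppq = 0, Gamma_pqq = 0, Gamma_qpp = 0, Gamma_qpq = 0, Gamma_qqq = 0
X = (-15/16, 9/4), Y = (1/2, 0) at the point


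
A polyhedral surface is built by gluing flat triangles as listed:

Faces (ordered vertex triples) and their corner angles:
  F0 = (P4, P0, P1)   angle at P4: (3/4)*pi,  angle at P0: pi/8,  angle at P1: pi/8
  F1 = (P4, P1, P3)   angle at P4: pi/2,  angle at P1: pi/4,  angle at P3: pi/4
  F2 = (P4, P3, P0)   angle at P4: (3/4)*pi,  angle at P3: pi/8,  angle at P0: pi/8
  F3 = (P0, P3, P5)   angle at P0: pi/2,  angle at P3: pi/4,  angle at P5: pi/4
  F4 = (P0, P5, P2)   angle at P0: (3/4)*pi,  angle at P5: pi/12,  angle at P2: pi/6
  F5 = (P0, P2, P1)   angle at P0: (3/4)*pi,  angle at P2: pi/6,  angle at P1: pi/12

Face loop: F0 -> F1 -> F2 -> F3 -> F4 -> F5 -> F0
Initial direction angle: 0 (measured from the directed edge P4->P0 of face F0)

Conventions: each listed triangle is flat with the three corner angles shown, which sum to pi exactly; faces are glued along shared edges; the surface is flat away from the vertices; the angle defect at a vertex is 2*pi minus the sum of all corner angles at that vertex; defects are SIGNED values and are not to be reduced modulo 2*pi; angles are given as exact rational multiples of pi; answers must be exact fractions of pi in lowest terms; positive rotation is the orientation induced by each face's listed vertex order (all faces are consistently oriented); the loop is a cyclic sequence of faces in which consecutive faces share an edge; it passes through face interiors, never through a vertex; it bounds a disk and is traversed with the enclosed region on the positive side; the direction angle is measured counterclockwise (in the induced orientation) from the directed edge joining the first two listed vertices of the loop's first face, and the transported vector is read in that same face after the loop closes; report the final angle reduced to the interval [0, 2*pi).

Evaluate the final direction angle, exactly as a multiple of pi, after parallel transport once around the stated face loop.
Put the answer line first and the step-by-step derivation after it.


Answer: final direction angle = (7/4)*pi

enclosed vertex P0: corner angles sum to (9/4)*pi, defect = 2*pi - (9/4)*pi = -pi/4
enclosed vertex P4: corner angles sum to 2*pi, defect = 2*pi - 2*pi = 0
holonomy = initial angle + sum of enclosed defects (mod 2*pi), positive in the induced orientation
final angle = 0 - pi/4 = (7/4)*pi (mod 2*pi)


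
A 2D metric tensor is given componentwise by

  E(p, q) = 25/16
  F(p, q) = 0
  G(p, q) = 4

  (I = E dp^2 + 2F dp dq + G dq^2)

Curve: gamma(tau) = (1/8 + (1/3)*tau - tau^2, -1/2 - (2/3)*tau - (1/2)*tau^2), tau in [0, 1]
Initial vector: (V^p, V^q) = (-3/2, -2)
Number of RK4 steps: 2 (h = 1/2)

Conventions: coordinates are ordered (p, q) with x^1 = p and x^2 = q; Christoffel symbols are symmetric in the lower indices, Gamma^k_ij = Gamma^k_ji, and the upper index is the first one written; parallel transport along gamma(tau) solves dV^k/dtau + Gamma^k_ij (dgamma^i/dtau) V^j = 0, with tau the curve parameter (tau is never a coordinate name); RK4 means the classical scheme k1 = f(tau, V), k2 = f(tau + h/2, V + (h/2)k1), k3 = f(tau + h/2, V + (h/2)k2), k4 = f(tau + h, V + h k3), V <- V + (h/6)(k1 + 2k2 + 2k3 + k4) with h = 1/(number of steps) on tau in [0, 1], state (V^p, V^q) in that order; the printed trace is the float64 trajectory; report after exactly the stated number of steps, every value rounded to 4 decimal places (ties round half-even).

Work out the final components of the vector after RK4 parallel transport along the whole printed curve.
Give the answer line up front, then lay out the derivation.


Answer: V^p = -1.5000, V^q = -2.0000

gamma'(tau) = (1/3 - 2*tau, -2/3 - tau); f(tau, V)^k = -Gamma^k_ij(gamma(tau)) gamma'^i(tau) V^j; h = 1/2; intermediate values shown to 6 dp
curve data and Christoffel symbols at the stage parameters:
  tau = 0.000000: gamma = (0.125000, -0.500000), gamma' = (0.333333, -0.666667); Gamma_ppp = 0.000000, Gamma_ppq = 0.000000, Gamma_pqq = 0.000000, Gamma_qpp = 0.000000, Gamma_qpq = 0.000000, Gamma_qqq = 0.000000
  tau = 0.250000: gamma = (0.145833, -0.697917), gamma' = (-0.166667, -0.916667); Gamma_ppp = 0.000000, Gamma_ppq = 0.000000, Gamma_pqq = 0.000000, Gamma_qpp = 0.000000, Gamma_qpq = 0.000000, Gamma_qqq = 0.000000
  tau = 0.500000: gamma = (0.041667, -0.958333), gamma' = (-0.666667, -1.166667); Gamma_ppp = 0.000000, Gamma_ppq = 0.000000, Gamma_pqq = 0.000000, Gamma_qpp = 0.000000, Gamma_qpq = 0.000000, Gamma_qqq = 0.000000
  tau = 0.750000: gamma = (-0.187500, -1.281250), gamma' = (-1.166667, -1.416667); Gamma_ppp = 0.000000, Gamma_ppq = 0.000000, Gamma_pqq = 0.000000, Gamma_qpp = 0.000000, Gamma_qpq = 0.000000, Gamma_qqq = 0.000000
  tau = 1.000000: gamma = (-0.541667, -1.666667), gamma' = (-1.666667, -1.666667); Gamma_ppp = 0.000000, Gamma_ppq = 0.000000, Gamma_pqq = 0.000000, Gamma_qpp = 0.000000, Gamma_qpq = 0.000000, Gamma_qqq = 0.000000
step 0: V^p = -1.5000, V^q = -2.0000
step 1: k1 = (0.000000, 0.000000), k2 = (0.000000, 0.000000), k3 = (0.000000, 0.000000), k4 = (0.000000, 0.000000); V <- V + (h/6)(k1 + 2k2 + 2k3 + k4): V^p = -1.5000, V^q = -2.0000
step 2: k1 = (0.000000, 0.000000), k2 = (0.000000, 0.000000), k3 = (0.000000, 0.000000), k4 = (0.000000, 0.000000); V <- V + (h/6)(k1 + 2k2 + 2k3 + k4): V^p = -1.5000, V^q = -2.0000


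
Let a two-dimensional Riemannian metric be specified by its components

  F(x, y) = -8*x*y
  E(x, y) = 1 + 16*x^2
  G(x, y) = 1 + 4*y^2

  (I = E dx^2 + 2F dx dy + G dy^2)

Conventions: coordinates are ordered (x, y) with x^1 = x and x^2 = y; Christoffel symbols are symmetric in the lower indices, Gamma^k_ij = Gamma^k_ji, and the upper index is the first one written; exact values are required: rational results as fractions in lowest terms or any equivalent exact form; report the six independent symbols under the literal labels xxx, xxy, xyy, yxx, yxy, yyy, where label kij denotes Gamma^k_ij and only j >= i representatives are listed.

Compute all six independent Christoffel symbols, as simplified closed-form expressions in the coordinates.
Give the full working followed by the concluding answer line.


E = 1 + 16*x^2; F = -8*x*y; G = 1 + 4*y^2
Gamma^k_ij = (1/2) g^{kl} (d_i g_jl + d_j g_il - d_l g_ij), with g^inv = (1/(EG-F^2)) [[G, -F], [-F, E]]
first partials: E_x = 32*x, E_y = 0, F_x = -8*y, F_y = -8*x, G_x = 0, G_y = 8*y
D = EG - F^2 = 1 + 4*y^2 + 16*x^2
expanded: Gamma^x_xx = (G E_x - 2F F_x + F E_y)/(2D), Gamma^x_xy = (G E_y - F G_x)/(2D), Gamma^x_yy = (2G F_y - G G_x - F G_y)/(2D), Gamma^y_xx = (2E F_x - E E_y - F E_x)/(2D), Gamma^y_xy = (E G_x - F E_y)/(2D), Gamma^y_yy = (E G_y - 2F F_y + F G_x)/(2D); substitute and cancel common factors

Answer: Gamma_xxx = 16*x/(16*x^2 + 4*y^2 + 1), Gamma_xxy = 0, Gamma_xyy = -8*x/(16*x^2 + 4*y^2 + 1), Gamma_yxx = -8*y/(16*x^2 + 4*y^2 + 1), Gamma_yxy = 0, Gamma_yyy = 4*y/(16*x^2 + 4*y^2 + 1)


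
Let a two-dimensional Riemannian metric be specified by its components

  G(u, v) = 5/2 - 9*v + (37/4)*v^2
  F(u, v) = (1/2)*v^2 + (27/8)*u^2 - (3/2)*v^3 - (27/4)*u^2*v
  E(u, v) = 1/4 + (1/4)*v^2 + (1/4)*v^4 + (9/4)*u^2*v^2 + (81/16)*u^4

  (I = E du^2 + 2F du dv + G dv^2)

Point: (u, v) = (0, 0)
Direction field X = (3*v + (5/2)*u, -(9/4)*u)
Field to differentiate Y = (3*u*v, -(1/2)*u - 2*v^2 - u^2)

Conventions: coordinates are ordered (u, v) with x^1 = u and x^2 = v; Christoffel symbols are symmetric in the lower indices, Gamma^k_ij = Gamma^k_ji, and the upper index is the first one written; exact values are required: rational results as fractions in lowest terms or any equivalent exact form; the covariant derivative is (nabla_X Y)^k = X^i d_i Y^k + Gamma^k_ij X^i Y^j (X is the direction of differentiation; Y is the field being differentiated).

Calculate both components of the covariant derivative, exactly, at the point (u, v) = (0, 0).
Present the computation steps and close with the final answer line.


E = 1/4, F = 0, G = 5/2 at the point
E_u = 0, E_v = 0, F_u = 0, F_v = 0, G_u = 0, G_v = -9
EG - F^2 = 5/8;  g^inv = (8/5) * [[5/2, 0], [0, 1/4]]
first-kind symbols [ij,l] = (1/2)(d_i g_jl + d_j g_il - d_l g_ij): [uu,u] = E_u/2 = 0, [uu,v] = F_u - E_v/2 = 0, [uv,u] = E_v/2 = 0, [uv,v] = G_u/2 = 0, [vv,u] = F_v - G_u/2 = 0, [vv,v] = G_v/2 = -9/2
Gamma^u_ij = (G*[ij,u] - F*[ij,v])/(EG - F^2), Gamma^v_ij = (E*[ij,v] - F*[ij,u])/(EG - F^2)
Gamma_uuu = 0, Gamma_uuv = 0, Gamma_uvv = 0, Gamma_vuu = 0, Gamma_vuv = 0, Gamma_vvv = -9/5
X = (0, 0), Y = (0, 0) at the point

Answer: (nabla_X Y)^u = 0, (nabla_X Y)^v = 0


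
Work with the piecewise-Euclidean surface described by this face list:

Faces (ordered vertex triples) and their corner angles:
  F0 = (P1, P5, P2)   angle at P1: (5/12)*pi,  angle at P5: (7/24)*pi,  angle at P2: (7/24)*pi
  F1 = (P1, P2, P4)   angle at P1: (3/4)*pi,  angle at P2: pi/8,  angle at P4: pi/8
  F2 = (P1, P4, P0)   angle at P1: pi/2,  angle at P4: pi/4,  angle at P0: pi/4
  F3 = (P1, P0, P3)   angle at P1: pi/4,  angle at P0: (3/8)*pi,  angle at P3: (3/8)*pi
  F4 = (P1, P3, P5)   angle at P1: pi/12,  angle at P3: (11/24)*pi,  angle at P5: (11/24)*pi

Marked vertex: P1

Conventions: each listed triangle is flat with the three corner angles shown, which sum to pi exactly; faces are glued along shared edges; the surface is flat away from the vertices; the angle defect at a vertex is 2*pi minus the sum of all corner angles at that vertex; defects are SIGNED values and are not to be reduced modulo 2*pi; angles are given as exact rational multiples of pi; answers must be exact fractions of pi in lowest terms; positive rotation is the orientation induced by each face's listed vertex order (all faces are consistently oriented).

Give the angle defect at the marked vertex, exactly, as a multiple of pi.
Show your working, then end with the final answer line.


Sum of corner angles at P1: 2*pi
defect = 2*pi - 2*pi

Answer: defect(P1) = 0


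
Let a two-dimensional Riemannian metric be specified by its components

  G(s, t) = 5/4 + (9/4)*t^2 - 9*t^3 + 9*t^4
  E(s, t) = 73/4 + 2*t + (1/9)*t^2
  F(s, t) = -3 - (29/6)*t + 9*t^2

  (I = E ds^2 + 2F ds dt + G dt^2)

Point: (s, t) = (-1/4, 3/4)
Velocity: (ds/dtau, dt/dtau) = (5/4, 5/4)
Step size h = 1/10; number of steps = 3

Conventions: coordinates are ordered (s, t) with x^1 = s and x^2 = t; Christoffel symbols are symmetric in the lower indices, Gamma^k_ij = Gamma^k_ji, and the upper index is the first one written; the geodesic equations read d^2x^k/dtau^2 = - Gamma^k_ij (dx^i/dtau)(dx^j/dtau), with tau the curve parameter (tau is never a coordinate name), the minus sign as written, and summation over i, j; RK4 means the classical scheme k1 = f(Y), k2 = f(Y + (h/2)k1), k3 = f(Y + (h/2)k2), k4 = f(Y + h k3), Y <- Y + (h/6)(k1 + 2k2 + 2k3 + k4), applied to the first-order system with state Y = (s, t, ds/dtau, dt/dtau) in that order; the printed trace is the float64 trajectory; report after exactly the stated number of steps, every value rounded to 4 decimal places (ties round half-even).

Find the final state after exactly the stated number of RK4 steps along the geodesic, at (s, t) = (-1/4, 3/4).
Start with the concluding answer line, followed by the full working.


Answer: s = 0.0882, t = 1.0611, ds/dtau = 1.0289, dt/dtau = 0.8591

f(Y) = (ds/dtau, dt/dtau, -Gamma^s_ij Y'^i Y'^j, -Gamma^t_ij Y'^i Y'^j) with the Gammas evaluated at the stage position; h = 0.100000; intermediate values shown to 6 dp
step 0: s = -0.2500, t = 0.7500, ds/dtau = 1.2500, dt/dtau = 1.2500
step 1:
  k1: at (s, t) = (-0.250000, 0.750000), (ds/dtau, dt/dtau) = (1.250000, 1.250000); Gamma_sss = -0.059200, Gamma_sst = 0.059348, Gamma_stt = 0.567000, Gamma_tss = -0.750657, Gamma_tst = 0.059200, Gamma_ttt = 1.642893; k1 = (1.250000, 1.250000, -0.978900, -1.579119)
  k2: at (s, t) = (-0.187500, 0.812500), (ds/dtau, dt/dtau) = (1.201055, 1.171044); Gamma_sss = -0.030240, Gamma_sst = 0.056149, Gamma_stt = 0.575573, Gamma_tss = -0.611996, Gamma_tst = 0.030240, Gamma_ttt = 1.714623; k2 = (1.201055, 1.171044, -0.903633, -1.553578)
  k3: at (s, t) = (-0.189947, 0.808552), (ds/dtau, dt/dtau) = (1.204818, 1.172321); Gamma_sss = -0.031850, Gamma_sst = 0.056293, Gamma_stt = 0.575394, Gamma_tss = -0.620087, Gamma_tst = 0.031850, Gamma_ttt = 1.711213; k3 = (1.204818, 1.172321, -0.903571, -1.541645)
  k4: at (s, t) = (-0.129518, 0.867232), (ds/dtau, dt/dtau) = (1.159643, 1.095836); Gamma_sss = -0.010724, Gamma_sst = 0.054858, Gamma_stt = 0.573846, Gamma_tss = -0.509004, Gamma_tst = 0.010724, Gamma_ttt = 1.748137; k4 = (1.159643, 1.095836, -0.814110, -1.442021)
  Y <- Y + (h/6)(k1 + 2k2 + 2k3 + k4): s = -0.1296, t = 0.8672, ds/dtau = 1.1599, dt/dtau = 1.0965
step 2:
  k1: at (s, t) = (-0.129644, 0.867209), (ds/dtau, dt/dtau) = (1.159876, 1.096474); Gamma_sss = -0.010731, Gamma_sst = 0.054858, Gamma_stt = 0.573848, Gamma_tss = -0.509043, Gamma_tst = 0.010731, Gamma_ttt = 1.748128; k1 = (1.159876, 1.096474, -0.815010, -1.444167)
  k2: at (s, t) = (-0.071650, 0.922033), (ds/dtau, dt/dtau) = (1.119126, 1.024265); Gamma_sss = 0.004075, Gamma_sst = 0.054647, Gamma_stt = 0.565693, Gamma_tss = -0.422247, Gamma_tst = -0.004075, Gamma_ttt = 1.759394; k2 = (1.119126, 1.024265, -0.723864, -1.307633)
  k3: at (s, t) = (-0.073687, 0.918423), (ds/dtau, dt/dtau) = (1.123683, 1.031092); Gamma_sss = 0.003230, Gamma_sst = 0.054634, Gamma_stt = 0.566390, Gamma_tss = -0.427490, Gamma_tst = -0.003230, Gamma_ttt = 1.759241; k3 = (1.123683, 1.031092, -0.732835, -1.323079)
  k4: at (s, t) = (-0.017275, 0.970319), (ds/dtau, dt/dtau) = (1.086593, 0.964166); Gamma_sss = 0.013827, Gamma_sst = 0.055119, Gamma_stt = 0.554667, Gamma_tss = -0.358040, Gamma_tst = -0.013827, Gamma_ttt = 1.754685; k4 = (1.086593, 0.964166, -0.647443, -1.179477)
  Y <- Y + (h/6)(k1 + 2k2 + 2k3 + k4): s = -0.0174, t = 0.9701, ds/dtau = 1.0869, dt/dtau = 0.9651
step 3:
  k1: at (s, t) = (-0.017442, 0.970065), (ds/dtau, dt/dtau) = (1.086945, 0.965056); Gamma_sss = 0.013783, Gamma_sst = 0.055115, Gamma_stt = 0.554732, Gamma_tss = -0.358350, Gamma_tst = -0.013783, Gamma_ttt = 1.754739; k1 = (1.086945, 0.965056, -0.648551, -1.181958)
  k2: at (s, t) = (0.036905, 1.018318), (ds/dtau, dt/dtau) = (1.054518, 0.905958); Gamma_sss = 0.021034, Gamma_sst = 0.056016, Gamma_stt = 0.541232, Gamma_tss = -0.304163, Gamma_tst = -0.021034, Gamma_ttt = 1.739530; k2 = (1.054518, 0.905958, -0.574640, -1.049315)
  k3: at (s, t) = (0.035284, 1.015363), (ds/dtau, dt/dtau) = (1.058213, 0.912590); Gamma_sss = 0.020653, Gamma_sst = 0.055951, Gamma_stt = 0.542114, Gamma_tss = -0.307219, Gamma_tst = -0.020653, Gamma_ttt = 1.740715; k3 = (1.058213, 0.912590, -0.582676, -1.065785)
  k4: at (s, t) = (0.088379, 1.061324), (ds/dtau, dt/dtau) = (1.028678, 0.858477); Gamma_sss = 0.025782, Gamma_sst = 0.057064, Gamma_stt = 0.527787, Gamma_tss = -0.263194, Gamma_tst = -0.025782, Gamma_ttt = 1.719178; k4 = (1.028678, 0.858477, -0.517039, -0.942962)
  Y <- Y + (h/6)(k1 + 2k2 + 2k3 + k4): s = 0.0882, t = 1.0611, ds/dtau = 1.0289, dt/dtau = 0.8591


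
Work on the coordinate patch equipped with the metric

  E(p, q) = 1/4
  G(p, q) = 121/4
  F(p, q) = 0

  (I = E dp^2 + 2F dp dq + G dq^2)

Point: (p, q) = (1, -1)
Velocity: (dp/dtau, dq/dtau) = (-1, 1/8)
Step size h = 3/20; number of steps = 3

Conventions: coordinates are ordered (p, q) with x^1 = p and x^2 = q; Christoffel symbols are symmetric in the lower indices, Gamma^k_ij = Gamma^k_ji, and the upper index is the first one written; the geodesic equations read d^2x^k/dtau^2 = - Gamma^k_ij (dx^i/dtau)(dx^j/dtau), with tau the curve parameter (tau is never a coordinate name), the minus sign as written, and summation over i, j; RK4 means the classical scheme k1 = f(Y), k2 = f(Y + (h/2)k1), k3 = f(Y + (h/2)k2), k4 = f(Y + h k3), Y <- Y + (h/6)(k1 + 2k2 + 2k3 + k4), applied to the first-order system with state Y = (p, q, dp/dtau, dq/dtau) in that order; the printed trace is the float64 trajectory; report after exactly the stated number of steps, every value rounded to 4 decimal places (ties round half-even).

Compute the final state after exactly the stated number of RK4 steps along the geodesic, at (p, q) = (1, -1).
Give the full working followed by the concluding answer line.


f(Y) = (dp/dtau, dq/dtau, -Gamma^p_ij Y'^i Y'^j, -Gamma^q_ij Y'^i Y'^j) with the Gammas evaluated at the stage position; h = 0.150000; intermediate values shown to 6 dp
step 0: p = 1.0000, q = -1.0000, dp/dtau = -1.0000, dq/dtau = 0.1250
step 1:
  k1: at (p, q) = (1.000000, -1.000000), (dp/dtau, dq/dtau) = (-1.000000, 0.125000); Gamma_ppp = 0.000000, Gamma_ppq = 0.000000, Gamma_pqq = 0.000000, Gamma_qpp = 0.000000, Gamma_qpq = 0.000000, Gamma_qqq = 0.000000; k1 = (-1.000000, 0.125000, 0.000000, 0.000000)
  k2: at (p, q) = (0.925000, -0.990625), (dp/dtau, dq/dtau) = (-1.000000, 0.125000); Gamma_ppp = 0.000000, Gamma_ppq = 0.000000, Gamma_pqq = 0.000000, Gamma_qpp = 0.000000, Gamma_qpq = 0.000000, Gamma_qqq = 0.000000; k2 = (-1.000000, 0.125000, 0.000000, 0.000000)
  k3: at (p, q) = (0.925000, -0.990625), (dp/dtau, dq/dtau) = (-1.000000, 0.125000); Gamma_ppp = 0.000000, Gamma_ppq = 0.000000, Gamma_pqq = 0.000000, Gamma_qpp = 0.000000, Gamma_qpq = 0.000000, Gamma_qqq = 0.000000; k3 = (-1.000000, 0.125000, 0.000000, 0.000000)
  k4: at (p, q) = (0.850000, -0.981250), (dp/dtau, dq/dtau) = (-1.000000, 0.125000); Gamma_ppp = 0.000000, Gamma_ppq = 0.000000, Gamma_pqq = 0.000000, Gamma_qpp = 0.000000, Gamma_qpq = 0.000000, Gamma_qqq = 0.000000; k4 = (-1.000000, 0.125000, 0.000000, 0.000000)
  Y <- Y + (h/6)(k1 + 2k2 + 2k3 + k4): p = 0.8500, q = -0.9812, dp/dtau = -1.0000, dq/dtau = 0.1250
step 2:
  k1: at (p, q) = (0.850000, -0.981250), (dp/dtau, dq/dtau) = (-1.000000, 0.125000); Gamma_ppp = 0.000000, Gamma_ppq = 0.000000, Gamma_pqq = 0.000000, Gamma_qpp = 0.000000, Gamma_qpq = 0.000000, Gamma_qqq = 0.000000; k1 = (-1.000000, 0.125000, 0.000000, 0.000000)
  k2: at (p, q) = (0.775000, -0.971875), (dp/dtau, dq/dtau) = (-1.000000, 0.125000); Gamma_ppp = 0.000000, Gamma_ppq = 0.000000, Gamma_pqq = 0.000000, Gamma_qpp = 0.000000, Gamma_qpq = 0.000000, Gamma_qqq = 0.000000; k2 = (-1.000000, 0.125000, 0.000000, 0.000000)
  k3: at (p, q) = (0.775000, -0.971875), (dp/dtau, dq/dtau) = (-1.000000, 0.125000); Gamma_ppp = 0.000000, Gamma_ppq = 0.000000, Gamma_pqq = 0.000000, Gamma_qpp = 0.000000, Gamma_qpq = 0.000000, Gamma_qqq = 0.000000; k3 = (-1.000000, 0.125000, 0.000000, 0.000000)
  k4: at (p, q) = (0.700000, -0.962500), (dp/dtau, dq/dtau) = (-1.000000, 0.125000); Gamma_ppp = 0.000000, Gamma_ppq = 0.000000, Gamma_pqq = 0.000000, Gamma_qpp = 0.000000, Gamma_qpq = 0.000000, Gamma_qqq = 0.000000; k4 = (-1.000000, 0.125000, 0.000000, 0.000000)
  Y <- Y + (h/6)(k1 + 2k2 + 2k3 + k4): p = 0.7000, q = -0.9625, dp/dtau = -1.0000, dq/dtau = 0.1250
step 3:
  k1: at (p, q) = (0.700000, -0.962500), (dp/dtau, dq/dtau) = (-1.000000, 0.125000); Gamma_ppp = 0.000000, Gamma_ppq = 0.000000, Gamma_pqq = 0.000000, Gamma_qpp = 0.000000, Gamma_qpq = 0.000000, Gamma_qqq = 0.000000; k1 = (-1.000000, 0.125000, 0.000000, 0.000000)
  k2: at (p, q) = (0.625000, -0.953125), (dp/dtau, dq/dtau) = (-1.000000, 0.125000); Gamma_ppp = 0.000000, Gamma_ppq = 0.000000, Gamma_pqq = 0.000000, Gamma_qpp = 0.000000, Gamma_qpq = 0.000000, Gamma_qqq = 0.000000; k2 = (-1.000000, 0.125000, 0.000000, 0.000000)
  k3: at (p, q) = (0.625000, -0.953125), (dp/dtau, dq/dtau) = (-1.000000, 0.125000); Gamma_ppp = 0.000000, Gamma_ppq = 0.000000, Gamma_pqq = 0.000000, Gamma_qpp = 0.000000, Gamma_qpq = 0.000000, Gamma_qqq = 0.000000; k3 = (-1.000000, 0.125000, 0.000000, 0.000000)
  k4: at (p, q) = (0.550000, -0.943750), (dp/dtau, dq/dtau) = (-1.000000, 0.125000); Gamma_ppp = 0.000000, Gamma_ppq = 0.000000, Gamma_pqq = 0.000000, Gamma_qpp = 0.000000, Gamma_qpq = 0.000000, Gamma_qqq = 0.000000; k4 = (-1.000000, 0.125000, 0.000000, 0.000000)
  Y <- Y + (h/6)(k1 + 2k2 + 2k3 + k4): p = 0.5500, q = -0.9437, dp/dtau = -1.0000, dq/dtau = 0.1250

Answer: p = 0.5500, q = -0.9437, dp/dtau = -1.0000, dq/dtau = 0.1250


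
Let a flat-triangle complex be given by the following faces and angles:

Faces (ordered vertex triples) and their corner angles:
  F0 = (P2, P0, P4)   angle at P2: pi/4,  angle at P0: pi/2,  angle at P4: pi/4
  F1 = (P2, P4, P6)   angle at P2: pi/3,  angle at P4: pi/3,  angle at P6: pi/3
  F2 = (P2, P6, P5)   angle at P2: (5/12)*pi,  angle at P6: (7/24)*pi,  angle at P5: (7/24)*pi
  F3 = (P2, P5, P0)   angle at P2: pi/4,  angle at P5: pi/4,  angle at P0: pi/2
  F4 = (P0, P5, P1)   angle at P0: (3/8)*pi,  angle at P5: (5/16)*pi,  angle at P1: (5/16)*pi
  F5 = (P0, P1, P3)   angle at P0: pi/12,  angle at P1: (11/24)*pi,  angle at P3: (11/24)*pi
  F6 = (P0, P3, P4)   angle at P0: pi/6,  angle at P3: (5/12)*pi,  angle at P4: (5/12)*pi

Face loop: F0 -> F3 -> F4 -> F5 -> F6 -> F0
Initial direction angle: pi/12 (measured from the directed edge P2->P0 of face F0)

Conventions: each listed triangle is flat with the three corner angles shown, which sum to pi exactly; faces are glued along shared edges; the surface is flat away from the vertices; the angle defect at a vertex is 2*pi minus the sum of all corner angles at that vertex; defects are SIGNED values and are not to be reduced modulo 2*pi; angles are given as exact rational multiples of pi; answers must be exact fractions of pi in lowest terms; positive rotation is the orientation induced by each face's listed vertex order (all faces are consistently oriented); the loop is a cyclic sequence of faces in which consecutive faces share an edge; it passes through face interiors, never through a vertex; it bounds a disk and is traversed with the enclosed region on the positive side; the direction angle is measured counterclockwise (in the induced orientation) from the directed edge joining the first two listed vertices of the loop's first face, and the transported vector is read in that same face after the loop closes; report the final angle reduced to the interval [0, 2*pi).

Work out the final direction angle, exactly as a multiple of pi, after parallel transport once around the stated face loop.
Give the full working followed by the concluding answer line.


enclosed vertex P0: corner angles sum to (13/8)*pi, defect = 2*pi - (13/8)*pi = (3/8)*pi
the final direction is the initial angle plus the enclosed defects, taken mod 2*pi in the induced orientation
final angle = pi/12 + (3/8)*pi = (11/24)*pi (mod 2*pi)

Answer: final direction angle = (11/24)*pi


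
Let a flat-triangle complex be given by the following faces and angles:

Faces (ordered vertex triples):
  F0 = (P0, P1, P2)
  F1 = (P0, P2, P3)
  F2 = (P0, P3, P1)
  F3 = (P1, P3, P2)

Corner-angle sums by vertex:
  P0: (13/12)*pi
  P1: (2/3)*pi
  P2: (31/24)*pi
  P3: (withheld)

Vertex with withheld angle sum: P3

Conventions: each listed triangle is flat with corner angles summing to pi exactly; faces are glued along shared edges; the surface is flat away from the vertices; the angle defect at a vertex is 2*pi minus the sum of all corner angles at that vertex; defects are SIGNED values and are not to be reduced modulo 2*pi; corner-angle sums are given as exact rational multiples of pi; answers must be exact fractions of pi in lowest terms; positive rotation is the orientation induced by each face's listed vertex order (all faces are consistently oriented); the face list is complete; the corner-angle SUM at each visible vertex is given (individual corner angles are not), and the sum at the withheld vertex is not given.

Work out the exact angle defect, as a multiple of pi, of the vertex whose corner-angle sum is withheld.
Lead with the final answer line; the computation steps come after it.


Answer: defect(P3) = (25/24)*pi

V = 4, E = 6, F = 4; chi = V - E + F = 2
Gauss-Bonnet: total defect = 2*pi*chi = 4*pi; visible defects sum to (71/24)*pi
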